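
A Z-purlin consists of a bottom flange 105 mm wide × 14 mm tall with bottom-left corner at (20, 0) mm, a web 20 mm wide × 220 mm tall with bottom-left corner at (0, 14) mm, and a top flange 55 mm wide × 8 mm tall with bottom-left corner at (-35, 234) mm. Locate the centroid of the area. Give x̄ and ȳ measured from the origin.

bottom flange: A = 105 × 14 = 1470.00, centroid at (72.50, 7.00).
web: A = 20 × 220 = 4400.00, centroid at (10.00, 124.00).
top flange: A = 55 × 8 = 440.00, centroid at (-7.50, 238.00).
ΣA = 6310.00 mm², ΣAx̄ = 147275.00 mm³, ΣAȳ = 660610.00 mm³.
x̄ = 147275.00/6310.00 = 23.34 mm; ȳ = 660610.00/6310.00 = 104.69 mm.

x̄ = 23.34 mm, ȳ = 104.69 mm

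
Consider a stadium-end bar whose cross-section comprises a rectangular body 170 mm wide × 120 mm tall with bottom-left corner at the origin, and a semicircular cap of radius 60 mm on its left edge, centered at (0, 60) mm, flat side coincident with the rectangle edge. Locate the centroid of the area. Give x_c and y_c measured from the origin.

x_c = 61.03 mm, y_c = 60.00 mm

Part | A | x̄ᵢ | ȳᵢ | A·x̄ᵢ | A·ȳᵢ
rectangular body | 20400.00 | 85.00 | 60.00 | 1734000.00 | 1224000.00
semicircular end | 5654.87 | -25.46 | 60.00 | -144000.00 | 339292.01
Σ | 26054.87 |  |  | 1590000.00 | 1563292.01
x_c = 1590000.00 / 26054.87 = 61.03 mm
y_c = 1563292.01 / 26054.87 = 60.00 mm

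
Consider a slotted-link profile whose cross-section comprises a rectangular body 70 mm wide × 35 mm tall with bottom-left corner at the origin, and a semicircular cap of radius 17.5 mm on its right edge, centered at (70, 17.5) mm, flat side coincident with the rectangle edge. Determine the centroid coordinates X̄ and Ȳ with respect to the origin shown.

X̄ = 41.96 mm, Ȳ = 17.50 mm

Part | A | x̄ᵢ | ȳᵢ | A·x̄ᵢ | A·ȳᵢ
rectangular body | 2450.00 | 35.00 | 17.50 | 85750.00 | 42875.00
semicircular end | 481.06 | 77.43 | 17.50 | 37246.86 | 8418.49
Σ | 2931.06 |  |  | 122996.86 | 51293.49
X̄ = 122996.86 / 2931.06 = 41.96 mm
Ȳ = 51293.49 / 2931.06 = 17.50 mm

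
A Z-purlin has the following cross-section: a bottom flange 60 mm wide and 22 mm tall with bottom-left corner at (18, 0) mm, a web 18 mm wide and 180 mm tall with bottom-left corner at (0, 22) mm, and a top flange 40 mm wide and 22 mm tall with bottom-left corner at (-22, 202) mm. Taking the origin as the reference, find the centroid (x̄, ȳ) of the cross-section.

x̄ = 16.68 mm, ȳ = 103.83 mm

Part | A | x̄ᵢ | ȳᵢ | A·x̄ᵢ | A·ȳᵢ
bottom flange | 1320.00 | 48.00 | 11.00 | 63360.00 | 14520.00
web | 3240.00 | 9.00 | 112.00 | 29160.00 | 362880.00
top flange | 880.00 | -2.00 | 213.00 | -1760.00 | 187440.00
Σ | 5440.00 |  |  | 90760.00 | 564840.00
x̄ = 90760.00 / 5440.00 = 16.68 mm
ȳ = 564840.00 / 5440.00 = 103.83 mm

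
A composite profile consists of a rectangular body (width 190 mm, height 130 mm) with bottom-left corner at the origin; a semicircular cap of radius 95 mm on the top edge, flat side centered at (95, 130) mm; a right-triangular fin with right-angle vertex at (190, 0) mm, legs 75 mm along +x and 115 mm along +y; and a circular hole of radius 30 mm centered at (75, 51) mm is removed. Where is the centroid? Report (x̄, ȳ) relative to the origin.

x̄ = 109.22 mm, ȳ = 100.12 mm

Part | A | x̄ᵢ | ȳᵢ | A·x̄ᵢ | A·ȳᵢ
rectangular body | 24700.00 | 95.00 | 65.00 | 2346500.00 | 1605500.00
semicircular top | 14176.44 | 95.00 | 170.32 | 1346761.50 | 2414520.12
triangular fin | 4312.50 | 215.00 | 38.33 | 927187.50 | 165312.50
hole | -2827.43 | 75.00 | 51.00 | -212057.50 | -144199.10
Σ | 40361.50 |  |  | 4408391.50 | 4041133.52
x̄ = 4408391.50 / 40361.50 = 109.22 mm
ȳ = 4041133.52 / 40361.50 = 100.12 mm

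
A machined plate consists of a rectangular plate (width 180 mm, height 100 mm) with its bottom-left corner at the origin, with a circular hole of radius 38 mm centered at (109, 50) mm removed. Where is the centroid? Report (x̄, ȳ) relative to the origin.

Part | A | x̄ᵢ | ȳᵢ | A·x̄ᵢ | A·ȳᵢ
plate | 18000.00 | 90.00 | 50.00 | 1620000.00 | 900000.00
hole | -4536.46 | 109.00 | 50.00 | -494474.12 | -226822.99
Σ | 13463.54 |  |  | 1125525.88 | 673177.01
x̄ = 1125525.88 / 13463.54 = 83.60 mm
ȳ = 673177.01 / 13463.54 = 50.00 mm

x̄ = 83.60 mm, ȳ = 50.00 mm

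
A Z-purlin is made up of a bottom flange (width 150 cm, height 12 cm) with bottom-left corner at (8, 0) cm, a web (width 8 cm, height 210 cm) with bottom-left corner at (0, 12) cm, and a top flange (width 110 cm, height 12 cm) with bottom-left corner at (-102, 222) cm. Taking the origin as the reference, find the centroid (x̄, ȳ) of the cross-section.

Part | A | x̄ᵢ | ȳᵢ | A·x̄ᵢ | A·ȳᵢ
bottom flange | 1800.00 | 83.00 | 6.00 | 149400.00 | 10800.00
web | 1680.00 | 4.00 | 117.00 | 6720.00 | 196560.00
top flange | 1320.00 | -47.00 | 228.00 | -62040.00 | 300960.00
Σ | 4800.00 |  |  | 94080.00 | 508320.00
x̄ = 94080.00 / 4800.00 = 19.60 cm
ȳ = 508320.00 / 4800.00 = 105.90 cm

x̄ = 19.60 cm, ȳ = 105.90 cm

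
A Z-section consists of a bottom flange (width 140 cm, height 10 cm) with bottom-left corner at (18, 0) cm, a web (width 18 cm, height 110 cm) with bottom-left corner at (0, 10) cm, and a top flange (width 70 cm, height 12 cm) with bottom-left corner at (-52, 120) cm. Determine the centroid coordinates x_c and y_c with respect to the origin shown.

x_c = 30.03 cm, y_c = 57.24 cm

bottom flange: A = 140 × 10 = 1400.00, centroid at (88.00, 5.00).
web: A = 18 × 110 = 1980.00, centroid at (9.00, 65.00).
top flange: A = 70 × 12 = 840.00, centroid at (-17.00, 126.00).
ΣA = 4220.00 cm², ΣAx_c = 126740.00 cm³, ΣAy_c = 241540.00 cm³.
x_c = 126740.00/4220.00 = 30.03 cm; y_c = 241540.00/4220.00 = 57.24 cm.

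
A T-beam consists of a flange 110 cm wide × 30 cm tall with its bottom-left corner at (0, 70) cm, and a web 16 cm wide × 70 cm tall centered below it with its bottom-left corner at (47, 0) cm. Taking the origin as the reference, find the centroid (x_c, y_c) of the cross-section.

x_c = 55.00 cm, y_c = 72.33 cm

web: A = 16 × 70 = 1120.00, centroid at (55.00, 35.00).
flange: A = 110 × 30 = 3300.00, centroid at (55.00, 85.00).
ΣA = 4420.00 cm²
ΣAx_c = (1120.00)(55.00) + (3300.00)(55.00) = 243100.00 cm³
ΣAy_c = (1120.00)(35.00) + (3300.00)(85.00) = 319700.00 cm³
x_c = 243100.00 / 4420.00 = 55.00 cm
y_c = 319700.00 / 4420.00 = 72.33 cm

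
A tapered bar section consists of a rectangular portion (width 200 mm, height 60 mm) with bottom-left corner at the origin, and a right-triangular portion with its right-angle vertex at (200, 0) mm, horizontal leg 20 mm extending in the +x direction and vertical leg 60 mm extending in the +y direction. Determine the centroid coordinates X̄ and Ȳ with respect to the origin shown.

X̄ = 105.08 mm, Ȳ = 29.52 mm

rectangular portion: A = 200 × 60 = 12000.00, centroid at (100.00, 30.00).
triangular portion: A = ½·20·60 = 600.00, centroid at (206.67, 20.00).
ΣA = 12600.00 mm²
ΣAX̄ = (12000.00)(100.00) + (600.00)(206.67) = 1324000.00 mm³
ΣAȲ = (12000.00)(30.00) + (600.00)(20.00) = 372000.00 mm³
X̄ = 1324000.00 / 12600.00 = 105.08 mm
Ȳ = 372000.00 / 12600.00 = 29.52 mm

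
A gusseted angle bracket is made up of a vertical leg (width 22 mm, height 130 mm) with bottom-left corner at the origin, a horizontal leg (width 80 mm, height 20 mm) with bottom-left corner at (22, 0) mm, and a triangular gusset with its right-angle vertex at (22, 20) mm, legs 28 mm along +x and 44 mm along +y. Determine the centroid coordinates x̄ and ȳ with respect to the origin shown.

x̄ = 29.54 mm, ȳ = 43.98 mm

Part | A | x̄ᵢ | ȳᵢ | A·x̄ᵢ | A·ȳᵢ
vertical leg | 2860.00 | 11.00 | 65.00 | 31460.00 | 185900.00
horizontal leg | 1600.00 | 62.00 | 10.00 | 99200.00 | 16000.00
gusset | 616.00 | 31.33 | 34.67 | 19301.33 | 21354.67
Σ | 5076.00 |  |  | 149961.33 | 223254.67
x̄ = 149961.33 / 5076.00 = 29.54 mm
ȳ = 223254.67 / 5076.00 = 43.98 mm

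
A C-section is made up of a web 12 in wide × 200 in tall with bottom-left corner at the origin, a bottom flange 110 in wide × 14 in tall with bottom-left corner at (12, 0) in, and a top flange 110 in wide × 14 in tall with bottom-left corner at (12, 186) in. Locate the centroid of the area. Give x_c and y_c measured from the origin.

web: A = 12 × 200 = 2400.00, centroid at (6.00, 100.00).
bottom flange: A = 110 × 14 = 1540.00, centroid at (67.00, 7.00).
top flange: A = 110 × 14 = 1540.00, centroid at (67.00, 193.00).
ΣA = 5480.00 in²
ΣAx_c = (2400.00)(6.00) + (1540.00)(67.00) + (1540.00)(67.00) = 220760.00 in³
ΣAy_c = (2400.00)(100.00) + (1540.00)(7.00) + (1540.00)(193.00) = 548000.00 in³
x_c = 220760.00 / 5480.00 = 40.28 in
y_c = 548000.00 / 5480.00 = 100.00 in

x_c = 40.28 in, y_c = 100.00 in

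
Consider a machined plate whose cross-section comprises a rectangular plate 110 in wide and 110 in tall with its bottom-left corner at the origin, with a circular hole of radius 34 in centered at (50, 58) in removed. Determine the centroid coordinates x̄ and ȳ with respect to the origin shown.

Part | A | x̄ᵢ | ȳᵢ | A·x̄ᵢ | A·ȳᵢ
plate | 12100.00 | 55.00 | 55.00 | 665500.00 | 665500.00
hole | -3631.68 | 50.00 | 58.00 | -181584.06 | -210637.50
Σ | 8468.32 |  |  | 483915.94 | 454862.50
x̄ = 483915.94 / 8468.32 = 57.14 in
ȳ = 454862.50 / 8468.32 = 53.71 in

x̄ = 57.14 in, ȳ = 53.71 in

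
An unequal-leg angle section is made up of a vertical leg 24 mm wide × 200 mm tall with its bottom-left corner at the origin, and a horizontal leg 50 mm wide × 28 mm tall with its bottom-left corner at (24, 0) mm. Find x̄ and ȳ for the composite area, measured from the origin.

vertical leg: A = 24 × 200 = 4800.00, centroid at (12.00, 100.00).
horizontal leg: A = 50 × 28 = 1400.00, centroid at (49.00, 14.00).
ΣA = 6200.00 mm²
ΣAx̄ = (4800.00)(12.00) + (1400.00)(49.00) = 126200.00 mm³
ΣAȳ = (4800.00)(100.00) + (1400.00)(14.00) = 499600.00 mm³
x̄ = 126200.00 / 6200.00 = 20.35 mm
ȳ = 499600.00 / 6200.00 = 80.58 mm

x̄ = 20.35 mm, ȳ = 80.58 mm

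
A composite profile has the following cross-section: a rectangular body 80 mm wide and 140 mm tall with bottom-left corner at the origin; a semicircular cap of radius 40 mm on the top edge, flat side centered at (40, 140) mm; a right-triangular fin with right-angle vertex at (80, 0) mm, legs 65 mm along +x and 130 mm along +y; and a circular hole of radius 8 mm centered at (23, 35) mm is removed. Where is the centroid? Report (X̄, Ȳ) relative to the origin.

Part | A | x̄ᵢ | ȳᵢ | A·x̄ᵢ | A·ȳᵢ
rectangular body | 11200.00 | 40.00 | 70.00 | 448000.00 | 784000.00
semicircular top | 2513.27 | 40.00 | 156.98 | 100530.96 | 394525.04
triangular fin | 4225.00 | 101.67 | 43.33 | 429541.67 | 183083.33
hole | -201.06 | 23.00 | 35.00 | -4624.42 | -7037.17
Σ | 17737.21 |  |  | 973448.21 | 1354571.21
X̄ = 973448.21 / 17737.21 = 54.88 mm
Ȳ = 1354571.21 / 17737.21 = 76.37 mm

X̄ = 54.88 mm, Ȳ = 76.37 mm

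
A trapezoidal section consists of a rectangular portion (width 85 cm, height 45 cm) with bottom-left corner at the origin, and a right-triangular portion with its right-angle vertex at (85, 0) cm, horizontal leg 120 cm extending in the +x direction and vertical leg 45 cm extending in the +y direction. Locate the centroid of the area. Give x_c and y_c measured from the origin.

Part | A | x̄ᵢ | ȳᵢ | A·x̄ᵢ | A·ȳᵢ
rectangular portion | 3825.00 | 42.50 | 22.50 | 162562.50 | 86062.50
triangular portion | 2700.00 | 125.00 | 15.00 | 337500.00 | 40500.00
Σ | 6525.00 |  |  | 500062.50 | 126562.50
x_c = 500062.50 / 6525.00 = 76.64 cm
y_c = 126562.50 / 6525.00 = 19.40 cm

x_c = 76.64 cm, y_c = 19.40 cm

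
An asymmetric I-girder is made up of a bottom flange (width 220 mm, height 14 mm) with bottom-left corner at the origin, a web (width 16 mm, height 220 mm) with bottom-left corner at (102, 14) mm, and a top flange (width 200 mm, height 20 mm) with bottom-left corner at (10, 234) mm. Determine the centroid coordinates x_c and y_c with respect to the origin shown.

Part | A | x̄ᵢ | ȳᵢ | A·x̄ᵢ | A·ȳᵢ
bottom flange | 3080.00 | 110.00 | 7.00 | 338800.00 | 21560.00
web | 3520.00 | 110.00 | 124.00 | 387200.00 | 436480.00
top flange | 4000.00 | 110.00 | 244.00 | 440000.00 | 976000.00
Σ | 10600.00 |  |  | 1166000.00 | 1434040.00
x_c = 1166000.00 / 10600.00 = 110.00 mm
y_c = 1434040.00 / 10600.00 = 135.29 mm

x_c = 110.00 mm, y_c = 135.29 mm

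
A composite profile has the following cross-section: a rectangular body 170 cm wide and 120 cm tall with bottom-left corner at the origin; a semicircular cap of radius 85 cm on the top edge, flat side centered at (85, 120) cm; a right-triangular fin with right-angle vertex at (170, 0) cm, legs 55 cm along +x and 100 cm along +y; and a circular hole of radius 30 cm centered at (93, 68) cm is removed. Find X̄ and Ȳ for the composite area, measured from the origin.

rectangular body: A = 170 × 120 = 20400.00, centroid at (85.00, 60.00).
semicircular top: A = ½π·85² = 11349.00, centroid at (85.00, 156.08).
triangular fin: A = ½·55·100 = 2750.00, centroid at (188.33, 33.33).
hole: A = −π·30² = -2827.43, centroid at (93.00, 68.00).
ΣA = 31671.57 cm², ΣAX̄ = 2953630.66 cm³, ΣAȲ = 2894698.28 cm³.
X̄ = 2953630.66/31671.57 = 93.26 cm; Ȳ = 2894698.28/31671.57 = 91.40 cm.

X̄ = 93.26 cm, Ȳ = 91.40 cm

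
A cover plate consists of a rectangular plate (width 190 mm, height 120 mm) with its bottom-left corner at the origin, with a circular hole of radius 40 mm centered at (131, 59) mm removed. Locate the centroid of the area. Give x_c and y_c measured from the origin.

x_c = 84.82 mm, y_c = 60.28 mm

Part | A | x̄ᵢ | ȳᵢ | A·x̄ᵢ | A·ȳᵢ
plate | 22800.00 | 95.00 | 60.00 | 2166000.00 | 1368000.00
hole | -5026.55 | 131.00 | 59.00 | -658477.82 | -296566.35
Σ | 17773.45 |  |  | 1507522.18 | 1071433.65
x_c = 1507522.18 / 17773.45 = 84.82 mm
y_c = 1071433.65 / 17773.45 = 60.28 mm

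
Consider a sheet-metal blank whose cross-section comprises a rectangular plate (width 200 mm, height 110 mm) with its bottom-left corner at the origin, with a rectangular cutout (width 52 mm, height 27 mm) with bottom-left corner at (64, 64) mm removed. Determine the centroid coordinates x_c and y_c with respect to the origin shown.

plate: A = 200 × 110 = 22000.00, centroid at (100.00, 55.00).
hole: A = −(52 × 27) = -1404.00, centroid at (90.00, 77.50).
ΣA = 20596.00 mm², ΣAx_c = 2073640.00 mm³, ΣAy_c = 1101190.00 mm³.
x_c = 2073640.00/20596.00 = 100.68 mm; y_c = 1101190.00/20596.00 = 53.47 mm.

x_c = 100.68 mm, y_c = 53.47 mm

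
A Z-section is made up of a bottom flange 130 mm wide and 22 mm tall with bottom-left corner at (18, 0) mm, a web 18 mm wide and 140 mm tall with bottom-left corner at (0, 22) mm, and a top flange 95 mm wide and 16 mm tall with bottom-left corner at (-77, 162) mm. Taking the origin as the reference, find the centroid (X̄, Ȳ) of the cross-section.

X̄ = 31.19 mm, Ȳ = 75.61 mm

Part | A | x̄ᵢ | ȳᵢ | A·x̄ᵢ | A·ȳᵢ
bottom flange | 2860.00 | 83.00 | 11.00 | 237380.00 | 31460.00
web | 2520.00 | 9.00 | 92.00 | 22680.00 | 231840.00
top flange | 1520.00 | -29.50 | 170.00 | -44840.00 | 258400.00
Σ | 6900.00 |  |  | 215220.00 | 521700.00
X̄ = 215220.00 / 6900.00 = 31.19 mm
Ȳ = 521700.00 / 6900.00 = 75.61 mm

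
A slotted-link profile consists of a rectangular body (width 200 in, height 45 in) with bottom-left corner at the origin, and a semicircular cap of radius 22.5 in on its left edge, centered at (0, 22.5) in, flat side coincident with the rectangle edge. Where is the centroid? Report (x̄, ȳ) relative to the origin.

rectangular body: A = 200 × 45 = 9000.00, centroid at (100.00, 22.50).
semicircular end: A = ½π·22.5² = 795.22, centroid at (-9.55, 22.50).
ΣA = 9795.22 in²
ΣAx̄ = (9000.00)(100.00) + (795.22)(-9.55) = 892406.25 in³
ΣAȳ = (9000.00)(22.50) + (795.22)(22.50) = 220392.35 in³
x̄ = 892406.25 / 9795.22 = 91.11 in
ȳ = 220392.35 / 9795.22 = 22.50 in

x̄ = 91.11 in, ȳ = 22.50 in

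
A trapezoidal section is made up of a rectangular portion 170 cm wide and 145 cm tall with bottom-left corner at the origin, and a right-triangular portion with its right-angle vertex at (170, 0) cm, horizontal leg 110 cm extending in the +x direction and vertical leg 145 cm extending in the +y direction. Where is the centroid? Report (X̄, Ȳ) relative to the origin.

rectangular portion: A = 170 × 145 = 24650.00, centroid at (85.00, 72.50).
triangular portion: A = ½·110·145 = 7975.00, centroid at (206.67, 48.33).
ΣA = 32625.00 cm², ΣAX̄ = 3743416.67 cm³, ΣAȲ = 2172583.33 cm³.
X̄ = 3743416.67/32625.00 = 114.74 cm; Ȳ = 2172583.33/32625.00 = 66.59 cm.

X̄ = 114.74 cm, Ȳ = 66.59 cm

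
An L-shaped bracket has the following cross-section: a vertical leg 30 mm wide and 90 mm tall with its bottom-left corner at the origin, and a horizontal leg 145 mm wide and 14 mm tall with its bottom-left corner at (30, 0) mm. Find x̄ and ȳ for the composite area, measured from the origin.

x̄ = 52.55 mm, ȳ = 28.69 mm

Part | A | x̄ᵢ | ȳᵢ | A·x̄ᵢ | A·ȳᵢ
vertical leg | 2700.00 | 15.00 | 45.00 | 40500.00 | 121500.00
horizontal leg | 2030.00 | 102.50 | 7.00 | 208075.00 | 14210.00
Σ | 4730.00 |  |  | 248575.00 | 135710.00
x̄ = 248575.00 / 4730.00 = 52.55 mm
ȳ = 135710.00 / 4730.00 = 28.69 mm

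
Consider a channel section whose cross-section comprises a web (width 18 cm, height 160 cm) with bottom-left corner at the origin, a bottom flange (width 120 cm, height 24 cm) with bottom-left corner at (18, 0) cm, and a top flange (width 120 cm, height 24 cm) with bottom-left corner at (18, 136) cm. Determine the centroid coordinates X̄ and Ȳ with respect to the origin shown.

X̄ = 55.00 cm, Ȳ = 80.00 cm

web: A = 18 × 160 = 2880.00, centroid at (9.00, 80.00).
bottom flange: A = 120 × 24 = 2880.00, centroid at (78.00, 12.00).
top flange: A = 120 × 24 = 2880.00, centroid at (78.00, 148.00).
ΣA = 8640.00 cm²
ΣAX̄ = (2880.00)(9.00) + (2880.00)(78.00) + (2880.00)(78.00) = 475200.00 cm³
ΣAȲ = (2880.00)(80.00) + (2880.00)(12.00) + (2880.00)(148.00) = 691200.00 cm³
X̄ = 475200.00 / 8640.00 = 55.00 cm
Ȳ = 691200.00 / 8640.00 = 80.00 cm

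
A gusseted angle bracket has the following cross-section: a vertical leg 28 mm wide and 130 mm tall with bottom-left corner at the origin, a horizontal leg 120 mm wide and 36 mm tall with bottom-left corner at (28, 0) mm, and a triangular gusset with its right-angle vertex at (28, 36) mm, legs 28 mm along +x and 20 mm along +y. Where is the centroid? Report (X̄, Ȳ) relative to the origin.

vertical leg: A = 28 × 130 = 3640.00, centroid at (14.00, 65.00).
horizontal leg: A = 120 × 36 = 4320.00, centroid at (88.00, 18.00).
gusset: A = ½·28·20 = 280.00, centroid at (37.33, 42.67).
ΣA = 8240.00 mm², ΣAX̄ = 441573.33 mm³, ΣAȲ = 326306.67 mm³.
X̄ = 441573.33/8240.00 = 53.59 mm; Ȳ = 326306.67/8240.00 = 39.60 mm.

X̄ = 53.59 mm, Ȳ = 39.60 mm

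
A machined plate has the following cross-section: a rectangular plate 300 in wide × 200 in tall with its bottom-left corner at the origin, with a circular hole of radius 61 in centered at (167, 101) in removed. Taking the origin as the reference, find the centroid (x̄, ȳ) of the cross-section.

x̄ = 145.89 in, ȳ = 99.76 in

plate: A = 300 × 200 = 60000.00, centroid at (150.00, 100.00).
hole: A = −π·61² = -11689.87, centroid at (167.00, 101.00).
ΣA = 48310.13 in²
ΣAx̄ = (60000.00)(150.00) + (-11689.87)(167.00) = 7047792.33 in³
ΣAȳ = (60000.00)(100.00) + (-11689.87)(101.00) = 4819323.51 in³
x̄ = 7047792.33 / 48310.13 = 145.89 in
ȳ = 4819323.51 / 48310.13 = 99.76 in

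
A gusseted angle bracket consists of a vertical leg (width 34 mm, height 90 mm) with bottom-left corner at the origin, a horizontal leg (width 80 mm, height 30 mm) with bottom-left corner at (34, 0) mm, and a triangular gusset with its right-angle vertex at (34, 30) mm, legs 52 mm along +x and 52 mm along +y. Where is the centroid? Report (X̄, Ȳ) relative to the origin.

vertical leg: A = 34 × 90 = 3060.00, centroid at (17.00, 45.00).
horizontal leg: A = 80 × 30 = 2400.00, centroid at (74.00, 15.00).
gusset: A = ½·52·52 = 1352.00, centroid at (51.33, 47.33).
ΣA = 6812.00 mm², ΣAX̄ = 299022.67 mm³, ΣAȲ = 237694.67 mm³.
X̄ = 299022.67/6812.00 = 43.90 mm; Ȳ = 237694.67/6812.00 = 34.89 mm.

X̄ = 43.90 mm, Ȳ = 34.89 mm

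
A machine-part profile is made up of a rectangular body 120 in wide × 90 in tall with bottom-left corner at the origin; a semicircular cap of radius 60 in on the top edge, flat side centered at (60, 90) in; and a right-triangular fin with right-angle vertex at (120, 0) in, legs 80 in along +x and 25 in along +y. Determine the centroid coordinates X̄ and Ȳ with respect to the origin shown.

rectangular body: A = 120 × 90 = 10800.00, centroid at (60.00, 45.00).
semicircular top: A = ½π·60² = 5654.87, centroid at (60.00, 115.46).
triangular fin: A = ½·80·25 = 1000.00, centroid at (146.67, 8.33).
ΣA = 17454.87 in²
ΣAX̄ = (10800.00)(60.00) + (5654.87)(60.00) + (1000.00)(146.67) = 1133958.67 in³
ΣAȲ = (10800.00)(45.00) + (5654.87)(115.46) + (1000.00)(8.33) = 1147271.34 in³
X̄ = 1133958.67 / 17454.87 = 64.97 in
Ȳ = 1147271.34 / 17454.87 = 65.73 in

X̄ = 64.97 in, Ȳ = 65.73 in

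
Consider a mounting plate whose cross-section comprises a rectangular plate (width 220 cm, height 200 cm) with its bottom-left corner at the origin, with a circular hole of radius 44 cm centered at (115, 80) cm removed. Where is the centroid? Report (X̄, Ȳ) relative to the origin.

Part | A | x̄ᵢ | ȳᵢ | A·x̄ᵢ | A·ȳᵢ
plate | 44000.00 | 110.00 | 100.00 | 4840000.00 | 4400000.00
hole | -6082.12 | 115.00 | 80.00 | -699444.19 | -486569.87
Σ | 37917.88 |  |  | 4140555.81 | 3913430.13
X̄ = 4140555.81 / 37917.88 = 109.20 cm
Ȳ = 3913430.13 / 37917.88 = 103.21 cm

X̄ = 109.20 cm, Ȳ = 103.21 cm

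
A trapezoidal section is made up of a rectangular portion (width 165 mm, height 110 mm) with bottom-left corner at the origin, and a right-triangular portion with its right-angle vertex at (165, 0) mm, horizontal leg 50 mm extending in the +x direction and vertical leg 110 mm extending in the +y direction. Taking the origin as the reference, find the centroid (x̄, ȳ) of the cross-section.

rectangular portion: A = 165 × 110 = 18150.00, centroid at (82.50, 55.00).
triangular portion: A = ½·50·110 = 2750.00, centroid at (181.67, 36.67).
ΣA = 20900.00 mm², ΣAx̄ = 1996958.33 mm³, ΣAȳ = 1099083.33 mm³.
x̄ = 1996958.33/20900.00 = 95.55 mm; ȳ = 1099083.33/20900.00 = 52.59 mm.

x̄ = 95.55 mm, ȳ = 52.59 mm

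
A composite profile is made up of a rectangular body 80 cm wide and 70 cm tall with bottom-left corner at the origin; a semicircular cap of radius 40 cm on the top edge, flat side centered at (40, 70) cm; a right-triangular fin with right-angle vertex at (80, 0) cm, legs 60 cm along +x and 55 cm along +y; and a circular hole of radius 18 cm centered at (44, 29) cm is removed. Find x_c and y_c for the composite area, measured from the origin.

rectangular body: A = 80 × 70 = 5600.00, centroid at (40.00, 35.00).
semicircular top: A = ½π·40² = 2513.27, centroid at (40.00, 86.98).
triangular fin: A = ½·60·55 = 1650.00, centroid at (100.00, 18.33).
hole: A = −π·18² = -1017.88, centroid at (44.00, 29.00).
ΣA = 8745.40 cm²
ΣAx_c = (5600.00)(40.00) + (2513.27)(40.00) + (1650.00)(100.00) + (-1017.88)(44.00) = 444744.42 cm³
ΣAy_c = (5600.00)(35.00) + (2513.27)(86.98) + (1650.00)(18.33) + (-1017.88)(29.00) = 415327.45 cm³
x_c = 444744.42 / 8745.40 = 50.85 cm
y_c = 415327.45 / 8745.40 = 47.49 cm

x_c = 50.85 cm, y_c = 47.49 cm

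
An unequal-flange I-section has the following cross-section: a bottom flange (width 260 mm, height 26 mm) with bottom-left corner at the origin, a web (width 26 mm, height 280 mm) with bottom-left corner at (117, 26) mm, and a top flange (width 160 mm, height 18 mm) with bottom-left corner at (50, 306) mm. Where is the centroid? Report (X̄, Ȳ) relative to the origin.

Part | A | x̄ᵢ | ȳᵢ | A·x̄ᵢ | A·ȳᵢ
bottom flange | 6760.00 | 130.00 | 13.00 | 878800.00 | 87880.00
web | 7280.00 | 130.00 | 166.00 | 946400.00 | 1208480.00
top flange | 2880.00 | 130.00 | 315.00 | 374400.00 | 907200.00
Σ | 16920.00 |  |  | 2199600.00 | 2203560.00
X̄ = 2199600.00 / 16920.00 = 130.00 mm
Ȳ = 2203560.00 / 16920.00 = 130.23 mm

X̄ = 130.00 mm, Ȳ = 130.23 mm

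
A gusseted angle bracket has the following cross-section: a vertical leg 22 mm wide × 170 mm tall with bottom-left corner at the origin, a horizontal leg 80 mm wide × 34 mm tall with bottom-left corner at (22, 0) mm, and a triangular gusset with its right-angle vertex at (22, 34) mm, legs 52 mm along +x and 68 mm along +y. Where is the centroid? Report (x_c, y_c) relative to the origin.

vertical leg: A = 22 × 170 = 3740.00, centroid at (11.00, 85.00).
horizontal leg: A = 80 × 34 = 2720.00, centroid at (62.00, 17.00).
gusset: A = ½·52·68 = 1768.00, centroid at (39.33, 56.67).
ΣA = 8228.00 mm²
ΣAx_c = (3740.00)(11.00) + (2720.00)(62.00) + (1768.00)(39.33) = 279321.33 mm³
ΣAy_c = (3740.00)(85.00) + (2720.00)(17.00) + (1768.00)(56.67) = 464326.67 mm³
x_c = 279321.33 / 8228.00 = 33.95 mm
y_c = 464326.67 / 8228.00 = 56.43 mm

x_c = 33.95 mm, y_c = 56.43 mm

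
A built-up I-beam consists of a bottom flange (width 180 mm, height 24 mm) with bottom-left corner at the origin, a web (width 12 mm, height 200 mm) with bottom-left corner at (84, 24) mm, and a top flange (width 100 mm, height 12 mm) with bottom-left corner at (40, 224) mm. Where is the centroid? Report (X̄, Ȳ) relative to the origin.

bottom flange: A = 180 × 24 = 4320.00, centroid at (90.00, 12.00).
web: A = 12 × 200 = 2400.00, centroid at (90.00, 124.00).
top flange: A = 100 × 12 = 1200.00, centroid at (90.00, 230.00).
ΣA = 7920.00 mm²
ΣAX̄ = (4320.00)(90.00) + (2400.00)(90.00) + (1200.00)(90.00) = 712800.00 mm³
ΣAȲ = (4320.00)(12.00) + (2400.00)(124.00) + (1200.00)(230.00) = 625440.00 mm³
X̄ = 712800.00 / 7920.00 = 90.00 mm
Ȳ = 625440.00 / 7920.00 = 78.97 mm

X̄ = 90.00 mm, Ȳ = 78.97 mm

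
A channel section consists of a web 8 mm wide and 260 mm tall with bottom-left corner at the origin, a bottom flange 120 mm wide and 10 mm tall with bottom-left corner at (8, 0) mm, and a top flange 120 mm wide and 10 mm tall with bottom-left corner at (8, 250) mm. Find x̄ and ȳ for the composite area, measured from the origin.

x̄ = 38.29 mm, ȳ = 130.00 mm

web: A = 8 × 260 = 2080.00, centroid at (4.00, 130.00).
bottom flange: A = 120 × 10 = 1200.00, centroid at (68.00, 5.00).
top flange: A = 120 × 10 = 1200.00, centroid at (68.00, 255.00).
ΣA = 4480.00 mm²
ΣAx̄ = (2080.00)(4.00) + (1200.00)(68.00) + (1200.00)(68.00) = 171520.00 mm³
ΣAȳ = (2080.00)(130.00) + (1200.00)(5.00) + (1200.00)(255.00) = 582400.00 mm³
x̄ = 171520.00 / 4480.00 = 38.29 mm
ȳ = 582400.00 / 4480.00 = 130.00 mm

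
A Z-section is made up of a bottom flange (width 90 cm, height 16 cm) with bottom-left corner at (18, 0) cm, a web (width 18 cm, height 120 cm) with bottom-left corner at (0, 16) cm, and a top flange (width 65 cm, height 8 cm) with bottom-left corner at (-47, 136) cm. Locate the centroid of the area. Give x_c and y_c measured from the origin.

x_c = 24.91 cm, y_c = 60.31 cm

bottom flange: A = 90 × 16 = 1440.00, centroid at (63.00, 8.00).
web: A = 18 × 120 = 2160.00, centroid at (9.00, 76.00).
top flange: A = 65 × 8 = 520.00, centroid at (-14.50, 140.00).
ΣA = 4120.00 cm²
ΣAx_c = (1440.00)(63.00) + (2160.00)(9.00) + (520.00)(-14.50) = 102620.00 cm³
ΣAy_c = (1440.00)(8.00) + (2160.00)(76.00) + (520.00)(140.00) = 248480.00 cm³
x_c = 102620.00 / 4120.00 = 24.91 cm
y_c = 248480.00 / 4120.00 = 60.31 cm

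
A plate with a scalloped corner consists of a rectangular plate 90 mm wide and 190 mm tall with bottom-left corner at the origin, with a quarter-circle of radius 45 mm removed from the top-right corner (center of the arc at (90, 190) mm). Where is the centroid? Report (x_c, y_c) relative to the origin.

plate: A = 90 × 190 = 17100.00, centroid at (45.00, 95.00).
removed quarter-circle: A = −¼π·45² = -1590.43, centroid at (70.90, 170.90).
ΣA = 15509.57 mm², ΣAx_c = 656736.18 mm³, ΣAy_c = 1352693.06 mm³.
x_c = 656736.18/15509.57 = 42.34 mm; y_c = 1352693.06/15509.57 = 87.22 mm.

x_c = 42.34 mm, y_c = 87.22 mm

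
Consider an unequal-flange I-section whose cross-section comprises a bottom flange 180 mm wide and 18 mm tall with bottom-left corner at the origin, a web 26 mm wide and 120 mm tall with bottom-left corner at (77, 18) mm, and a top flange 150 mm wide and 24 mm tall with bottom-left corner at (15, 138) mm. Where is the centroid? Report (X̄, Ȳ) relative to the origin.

bottom flange: A = 180 × 18 = 3240.00, centroid at (90.00, 9.00).
web: A = 26 × 120 = 3120.00, centroid at (90.00, 78.00).
top flange: A = 150 × 24 = 3600.00, centroid at (90.00, 150.00).
ΣA = 9960.00 mm²
ΣAX̄ = (3240.00)(90.00) + (3120.00)(90.00) + (3600.00)(90.00) = 896400.00 mm³
ΣAȲ = (3240.00)(9.00) + (3120.00)(78.00) + (3600.00)(150.00) = 812520.00 mm³
X̄ = 896400.00 / 9960.00 = 90.00 mm
Ȳ = 812520.00 / 9960.00 = 81.58 mm

X̄ = 90.00 mm, Ȳ = 81.58 mm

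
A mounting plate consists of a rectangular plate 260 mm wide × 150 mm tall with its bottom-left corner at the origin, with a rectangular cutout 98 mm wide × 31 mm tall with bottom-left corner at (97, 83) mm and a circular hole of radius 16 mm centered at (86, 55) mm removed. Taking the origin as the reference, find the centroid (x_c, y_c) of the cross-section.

plate: A = 260 × 150 = 39000.00, centroid at (130.00, 75.00).
hole 1: A = −(98 × 31) = -3038.00, centroid at (146.00, 98.50).
hole 2: A = −π·16² = -804.25, centroid at (86.00, 55.00).
ΣA = 35157.75 mm²
ΣAx_c = (39000.00)(130.00) + (-3038.00)(146.00) + (-804.25)(86.00) = 4557286.70 mm³
ΣAy_c = (39000.00)(75.00) + (-3038.00)(98.50) + (-804.25)(55.00) = 2581523.38 mm³
x_c = 4557286.70 / 35157.75 = 129.62 mm
y_c = 2581523.38 / 35157.75 = 73.43 mm

x_c = 129.62 mm, y_c = 73.43 mm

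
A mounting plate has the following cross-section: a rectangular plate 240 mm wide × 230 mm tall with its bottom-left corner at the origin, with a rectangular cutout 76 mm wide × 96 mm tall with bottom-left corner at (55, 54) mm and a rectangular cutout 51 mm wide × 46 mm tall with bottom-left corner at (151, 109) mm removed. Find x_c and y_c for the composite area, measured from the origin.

plate: A = 240 × 230 = 55200.00, centroid at (120.00, 115.00).
hole 1: A = −(76 × 96) = -7296.00, centroid at (93.00, 102.00).
hole 2: A = −(51 × 46) = -2346.00, centroid at (176.50, 132.00).
ΣA = 45558.00 mm², ΣAx_c = 5531403.00 mm³, ΣAy_c = 5294136.00 mm³.
x_c = 5531403.00/45558.00 = 121.41 mm; y_c = 5294136.00/45558.00 = 116.21 mm.

x_c = 121.41 mm, y_c = 116.21 mm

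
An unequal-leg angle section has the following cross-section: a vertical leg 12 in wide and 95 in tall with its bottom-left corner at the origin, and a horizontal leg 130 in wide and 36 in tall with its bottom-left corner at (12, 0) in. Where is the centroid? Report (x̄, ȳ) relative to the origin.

x̄ = 63.09 in, ȳ = 23.78 in

vertical leg: A = 12 × 95 = 1140.00, centroid at (6.00, 47.50).
horizontal leg: A = 130 × 36 = 4680.00, centroid at (77.00, 18.00).
ΣA = 5820.00 in²
ΣAx̄ = (1140.00)(6.00) + (4680.00)(77.00) = 367200.00 in³
ΣAȳ = (1140.00)(47.50) + (4680.00)(18.00) = 138390.00 in³
x̄ = 367200.00 / 5820.00 = 63.09 in
ȳ = 138390.00 / 5820.00 = 23.78 in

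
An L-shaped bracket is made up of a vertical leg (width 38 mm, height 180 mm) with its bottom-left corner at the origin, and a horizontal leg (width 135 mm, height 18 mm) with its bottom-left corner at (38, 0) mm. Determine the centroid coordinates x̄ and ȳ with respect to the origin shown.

x̄ = 41.67 mm, ȳ = 68.77 mm

vertical leg: A = 38 × 180 = 6840.00, centroid at (19.00, 90.00).
horizontal leg: A = 135 × 18 = 2430.00, centroid at (105.50, 9.00).
ΣA = 9270.00 mm²
ΣAx̄ = (6840.00)(19.00) + (2430.00)(105.50) = 386325.00 mm³
ΣAȳ = (6840.00)(90.00) + (2430.00)(9.00) = 637470.00 mm³
x̄ = 386325.00 / 9270.00 = 41.67 mm
ȳ = 637470.00 / 9270.00 = 68.77 mm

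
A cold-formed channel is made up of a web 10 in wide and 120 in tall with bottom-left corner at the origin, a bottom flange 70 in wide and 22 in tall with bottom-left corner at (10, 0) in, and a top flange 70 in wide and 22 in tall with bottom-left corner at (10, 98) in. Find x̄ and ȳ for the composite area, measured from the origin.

web: A = 10 × 120 = 1200.00, centroid at (5.00, 60.00).
bottom flange: A = 70 × 22 = 1540.00, centroid at (45.00, 11.00).
top flange: A = 70 × 22 = 1540.00, centroid at (45.00, 109.00).
ΣA = 4280.00 in²
ΣAx̄ = (1200.00)(5.00) + (1540.00)(45.00) + (1540.00)(45.00) = 144600.00 in³
ΣAȳ = (1200.00)(60.00) + (1540.00)(11.00) + (1540.00)(109.00) = 256800.00 in³
x̄ = 144600.00 / 4280.00 = 33.79 in
ȳ = 256800.00 / 4280.00 = 60.00 in

x̄ = 33.79 in, ȳ = 60.00 in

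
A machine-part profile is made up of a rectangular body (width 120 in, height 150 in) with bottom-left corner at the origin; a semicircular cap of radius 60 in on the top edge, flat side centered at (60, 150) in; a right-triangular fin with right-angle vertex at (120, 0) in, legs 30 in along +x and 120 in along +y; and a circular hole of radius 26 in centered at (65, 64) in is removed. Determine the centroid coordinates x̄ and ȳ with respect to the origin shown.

x̄ = 64.95 in, ȳ = 97.65 in

rectangular body: A = 120 × 150 = 18000.00, centroid at (60.00, 75.00).
semicircular top: A = ½π·60² = 5654.87, centroid at (60.00, 175.46).
triangular fin: A = ½·30·120 = 1800.00, centroid at (130.00, 40.00).
hole: A = −π·26² = -2123.72, centroid at (65.00, 64.00).
ΣA = 23331.15 in², ΣAx̄ = 1515250.43 in³, ΣAȳ = 2278312.15 in³.
x̄ = 1515250.43/23331.15 = 64.95 in; ȳ = 2278312.15/23331.15 = 97.65 in.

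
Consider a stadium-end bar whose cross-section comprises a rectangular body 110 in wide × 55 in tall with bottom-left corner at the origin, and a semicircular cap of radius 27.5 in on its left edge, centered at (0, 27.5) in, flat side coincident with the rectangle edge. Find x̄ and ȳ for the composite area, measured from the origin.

x̄ = 44.06 in, ȳ = 27.50 in

rectangular body: A = 110 × 55 = 6050.00, centroid at (55.00, 27.50).
semicircular end: A = ½π·27.5² = 1187.91, centroid at (-11.67, 27.50).
ΣA = 7237.91 in²
ΣAx̄ = (6050.00)(55.00) + (1187.91)(-11.67) = 318885.42 in³
ΣAȳ = (6050.00)(27.50) + (1187.91)(27.50) = 199042.65 in³
x̄ = 318885.42 / 7237.91 = 44.06 in
ȳ = 199042.65 / 7237.91 = 27.50 in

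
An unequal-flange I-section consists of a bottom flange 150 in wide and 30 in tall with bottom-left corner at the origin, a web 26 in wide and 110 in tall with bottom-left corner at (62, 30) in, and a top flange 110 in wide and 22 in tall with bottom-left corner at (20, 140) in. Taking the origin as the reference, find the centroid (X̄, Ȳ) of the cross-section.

Part | A | x̄ᵢ | ȳᵢ | A·x̄ᵢ | A·ȳᵢ
bottom flange | 4500.00 | 75.00 | 15.00 | 337500.00 | 67500.00
web | 2860.00 | 75.00 | 85.00 | 214500.00 | 243100.00
top flange | 2420.00 | 75.00 | 151.00 | 181500.00 | 365420.00
Σ | 9780.00 |  |  | 733500.00 | 676020.00
X̄ = 733500.00 / 9780.00 = 75.00 in
Ȳ = 676020.00 / 9780.00 = 69.12 in

X̄ = 75.00 in, Ȳ = 69.12 in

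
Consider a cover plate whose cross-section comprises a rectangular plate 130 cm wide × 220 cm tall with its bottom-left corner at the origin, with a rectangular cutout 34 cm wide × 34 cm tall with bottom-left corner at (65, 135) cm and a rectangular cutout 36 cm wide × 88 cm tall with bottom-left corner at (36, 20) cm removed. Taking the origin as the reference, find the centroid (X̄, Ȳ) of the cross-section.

X̄ = 65.63 cm, Ȳ = 114.00 cm

Part | A | x̄ᵢ | ȳᵢ | A·x̄ᵢ | A·ȳᵢ
plate | 28600.00 | 65.00 | 110.00 | 1859000.00 | 3146000.00
hole 1 | -1156.00 | 82.00 | 152.00 | -94792.00 | -175712.00
hole 2 | -3168.00 | 54.00 | 64.00 | -171072.00 | -202752.00
Σ | 24276.00 |  |  | 1593136.00 | 2767536.00
X̄ = 1593136.00 / 24276.00 = 65.63 cm
Ȳ = 2767536.00 / 24276.00 = 114.00 cm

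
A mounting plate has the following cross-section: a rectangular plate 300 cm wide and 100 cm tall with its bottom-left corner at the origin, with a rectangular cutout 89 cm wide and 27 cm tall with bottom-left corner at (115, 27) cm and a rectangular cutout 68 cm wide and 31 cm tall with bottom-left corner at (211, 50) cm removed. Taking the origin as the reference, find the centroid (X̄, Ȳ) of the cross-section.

Part | A | x̄ᵢ | ȳᵢ | A·x̄ᵢ | A·ȳᵢ
plate | 30000.00 | 150.00 | 50.00 | 4500000.00 | 1500000.00
hole 1 | -2403.00 | 159.50 | 40.50 | -383278.50 | -97321.50
hole 2 | -2108.00 | 245.00 | 65.50 | -516460.00 | -138074.00
Σ | 25489.00 |  |  | 3600261.50 | 1264604.50
X̄ = 3600261.50 / 25489.00 = 141.25 cm
Ȳ = 1264604.50 / 25489.00 = 49.61 cm

X̄ = 141.25 cm, Ȳ = 49.61 cm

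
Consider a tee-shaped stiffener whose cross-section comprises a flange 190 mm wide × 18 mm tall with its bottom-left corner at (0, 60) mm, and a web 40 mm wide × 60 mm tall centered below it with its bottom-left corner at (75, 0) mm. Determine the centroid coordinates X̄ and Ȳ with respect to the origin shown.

X̄ = 95.00 mm, Ȳ = 52.92 mm

web: A = 40 × 60 = 2400.00, centroid at (95.00, 30.00).
flange: A = 190 × 18 = 3420.00, centroid at (95.00, 69.00).
ΣA = 5820.00 mm²
ΣAX̄ = (2400.00)(95.00) + (3420.00)(95.00) = 552900.00 mm³
ΣAȲ = (2400.00)(30.00) + (3420.00)(69.00) = 307980.00 mm³
X̄ = 552900.00 / 5820.00 = 95.00 mm
Ȳ = 307980.00 / 5820.00 = 52.92 mm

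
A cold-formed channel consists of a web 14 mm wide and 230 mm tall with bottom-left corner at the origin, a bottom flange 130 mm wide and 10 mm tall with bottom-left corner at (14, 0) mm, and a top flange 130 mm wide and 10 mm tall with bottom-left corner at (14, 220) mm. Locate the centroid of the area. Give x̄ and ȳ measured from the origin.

x̄ = 39.16 mm, ȳ = 115.00 mm

web: A = 14 × 230 = 3220.00, centroid at (7.00, 115.00).
bottom flange: A = 130 × 10 = 1300.00, centroid at (79.00, 5.00).
top flange: A = 130 × 10 = 1300.00, centroid at (79.00, 225.00).
ΣA = 5820.00 mm²
ΣAx̄ = (3220.00)(7.00) + (1300.00)(79.00) + (1300.00)(79.00) = 227940.00 mm³
ΣAȳ = (3220.00)(115.00) + (1300.00)(5.00) + (1300.00)(225.00) = 669300.00 mm³
x̄ = 227940.00 / 5820.00 = 39.16 mm
ȳ = 669300.00 / 5820.00 = 115.00 mm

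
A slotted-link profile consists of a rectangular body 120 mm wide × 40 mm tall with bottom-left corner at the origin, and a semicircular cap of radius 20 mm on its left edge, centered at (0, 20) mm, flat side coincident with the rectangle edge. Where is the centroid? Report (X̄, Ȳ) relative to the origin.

rectangular body: A = 120 × 40 = 4800.00, centroid at (60.00, 20.00).
semicircular end: A = ½π·20² = 628.32, centroid at (-8.49, 20.00).
ΣA = 5428.32 mm²
ΣAX̄ = (4800.00)(60.00) + (628.32)(-8.49) = 282666.67 mm³
ΣAȲ = (4800.00)(20.00) + (628.32)(20.00) = 108566.37 mm³
X̄ = 282666.67 / 5428.32 = 52.07 mm
Ȳ = 108566.37 / 5428.32 = 20.00 mm

X̄ = 52.07 mm, Ȳ = 20.00 mm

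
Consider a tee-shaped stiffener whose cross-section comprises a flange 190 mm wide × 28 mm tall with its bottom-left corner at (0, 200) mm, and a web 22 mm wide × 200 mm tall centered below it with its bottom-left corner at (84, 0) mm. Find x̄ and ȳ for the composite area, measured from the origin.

x̄ = 95.00 mm, ȳ = 162.40 mm

Part | A | x̄ᵢ | ȳᵢ | A·x̄ᵢ | A·ȳᵢ
web | 4400.00 | 95.00 | 100.00 | 418000.00 | 440000.00
flange | 5320.00 | 95.00 | 214.00 | 505400.00 | 1138480.00
Σ | 9720.00 |  |  | 923400.00 | 1578480.00
x̄ = 923400.00 / 9720.00 = 95.00 mm
ȳ = 1578480.00 / 9720.00 = 162.40 mm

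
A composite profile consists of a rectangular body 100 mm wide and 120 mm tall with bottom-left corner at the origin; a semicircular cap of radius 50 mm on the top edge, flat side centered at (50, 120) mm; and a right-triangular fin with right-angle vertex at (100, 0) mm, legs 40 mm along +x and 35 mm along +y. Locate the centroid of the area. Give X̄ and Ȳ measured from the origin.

rectangular body: A = 100 × 120 = 12000.00, centroid at (50.00, 60.00).
semicircular top: A = ½π·50² = 3926.99, centroid at (50.00, 141.22).
triangular fin: A = ½·40·35 = 700.00, centroid at (113.33, 11.67).
ΣA = 16626.99 mm², ΣAX̄ = 875682.87 mm³, ΣAȲ = 1282738.90 mm³.
X̄ = 875682.87/16626.99 = 52.67 mm; Ȳ = 1282738.90/16626.99 = 77.15 mm.

X̄ = 52.67 mm, Ȳ = 77.15 mm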